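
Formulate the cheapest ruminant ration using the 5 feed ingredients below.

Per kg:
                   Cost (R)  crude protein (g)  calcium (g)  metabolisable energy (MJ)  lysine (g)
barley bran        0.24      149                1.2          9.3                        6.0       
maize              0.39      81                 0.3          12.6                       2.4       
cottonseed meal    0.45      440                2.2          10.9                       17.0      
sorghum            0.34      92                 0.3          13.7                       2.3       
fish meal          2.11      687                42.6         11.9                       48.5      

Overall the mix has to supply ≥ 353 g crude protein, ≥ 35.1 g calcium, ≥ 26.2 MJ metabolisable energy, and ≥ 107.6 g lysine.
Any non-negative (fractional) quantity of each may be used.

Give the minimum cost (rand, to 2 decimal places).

Let x1 = kg of barley bran, x2 = kg of maize, x3 = kg of cottonseed meal, x4 = kg of sorghum, x5 = kg of fish meal.
min 0.24x1 + 0.39x2 + 0.45x3 + 0.34x4 + 2.11x5 subject to:
  149x1 + 81x2 + 440x3 + 92x4 + 687x5 ≥ 353   (crude protein)
  1.2x1 + 0.3x2 + 2.2x3 + 0.3x4 + 42.6x5 ≥ 35.1   (calcium)
  9.3x1 + 12.6x2 + 10.9x3 + 13.7x4 + 11.9x5 ≥ 26.2   (metabolisable energy)
  6x1 + 2.4x2 + 17x3 + 2.3x4 + 48.5x5 ≥ 107.6   (lysine)
  x1, x2, x3, x4, x5 ≥ 0.
The cheapest feasible vertex uses only cottonseed meal, fish meal; barley bran, maize, sorghum are not used. There the calcium and lysine constraints are tight.
That vertex is x3 = 4.666, x5 = 0.583.
Total cost: 0.45·4.666 + 2.11·0.583 = 3.3298.

R3.33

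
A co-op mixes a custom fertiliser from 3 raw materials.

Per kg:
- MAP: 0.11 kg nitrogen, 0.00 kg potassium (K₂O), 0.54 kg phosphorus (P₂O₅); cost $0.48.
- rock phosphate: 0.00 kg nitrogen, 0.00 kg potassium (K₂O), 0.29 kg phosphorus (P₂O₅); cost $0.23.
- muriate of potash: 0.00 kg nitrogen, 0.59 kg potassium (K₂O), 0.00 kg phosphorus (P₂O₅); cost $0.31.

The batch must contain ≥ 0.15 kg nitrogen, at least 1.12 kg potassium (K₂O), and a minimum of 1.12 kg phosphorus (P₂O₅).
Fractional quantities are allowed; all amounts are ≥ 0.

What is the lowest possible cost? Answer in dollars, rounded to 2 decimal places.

$1.55

This is a linear program. Let x1 = kg of MAP, x2 = kg of rock phosphate, x3 = kg of muriate of potash.
Minimize 0.48x1 + 0.23x2 + 0.31x3 with:
  0.11x1 ≥ 0.15   (nitrogen)
  0.59x3 ≥ 1.12   (potassium (K₂O))
  0.54x1 + 0.29x2 ≥ 1.12   (phosphorus (P₂O₅))
  x1, x2, x3 ≥ 0.
All 3 inputs are positive at the optimum. There the nitrogen, potassium (K₂O), phosphorus (P₂O₅) constraints are tight.
Optimal quantities: MAP = 1.364 kg, rock phosphate = 1.323 kg, muriate of potash = 1.898 kg.
Total cost: 0.48·1.364 + 0.23·1.323 + 0.31·1.898 = 1.5474.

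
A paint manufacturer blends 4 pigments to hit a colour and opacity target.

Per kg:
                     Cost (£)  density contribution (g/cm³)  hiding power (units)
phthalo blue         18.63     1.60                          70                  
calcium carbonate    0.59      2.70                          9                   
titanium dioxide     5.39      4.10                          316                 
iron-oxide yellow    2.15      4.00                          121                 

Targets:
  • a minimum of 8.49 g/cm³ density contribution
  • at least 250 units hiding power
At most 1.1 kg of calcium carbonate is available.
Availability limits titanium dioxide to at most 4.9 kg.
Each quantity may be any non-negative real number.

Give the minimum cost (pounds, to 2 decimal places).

£4.48

Let x1 = kg of phthalo blue, x2 = kg of calcium carbonate, x3 = kg of titanium dioxide, x4 = kg of iron-oxide yellow.
Minimize 18.63x1 + 0.59x2 + 5.39x3 + 2.15x4 subject to:
  1.6x1 + 2.7x2 + 4.1x3 + 4x4 ≥ 8.49   (density contribution)
  70x1 + 9x2 + 316x3 + 121x4 ≥ 250   (hiding power)
  x2 ≤ 1.1
  x3 ≤ 4.9
  x1, x2, x3, x4 ≥ 0.
The optimal basis is {calcium carbonate, iron-oxide yellow}; phthalo blue, titanium dioxide drop out. The density contribution and hiding power requirements are met with equality.
That vertex is x2 = 0.09388, x4 = 2.059.
Cost = 0.59·0.09388 + 2.15·2.059 = 4.4822.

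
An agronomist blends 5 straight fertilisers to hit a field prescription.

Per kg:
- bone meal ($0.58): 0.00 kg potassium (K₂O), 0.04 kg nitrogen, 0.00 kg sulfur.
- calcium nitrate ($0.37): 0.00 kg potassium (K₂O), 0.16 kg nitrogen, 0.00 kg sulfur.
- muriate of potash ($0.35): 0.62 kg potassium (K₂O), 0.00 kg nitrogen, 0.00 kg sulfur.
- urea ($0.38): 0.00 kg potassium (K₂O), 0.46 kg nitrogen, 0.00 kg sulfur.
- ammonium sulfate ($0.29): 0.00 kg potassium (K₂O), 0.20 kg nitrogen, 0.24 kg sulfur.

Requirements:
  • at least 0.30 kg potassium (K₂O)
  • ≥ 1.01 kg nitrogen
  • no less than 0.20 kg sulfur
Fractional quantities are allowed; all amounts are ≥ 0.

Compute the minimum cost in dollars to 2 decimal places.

Let x1 = kg of bone meal, x2 = kg of calcium nitrate, x3 = kg of muriate of potash, x4 = kg of urea, x5 = kg of ammonium sulfate.
Minimise 0.58x1 + 0.37x2 + 0.35x3 + 0.38x4 + 0.29x5 with:
  0.62x3 ≥ 0.3   (potassium (K₂O))
  0.04x1 + 0.16x2 + 0.46x4 + 0.2x5 ≥ 1.01   (nitrogen)
  0.24x5 ≥ 0.2   (sulfur)
  x1, x2, x3, x4, x5 ≥ 0.
The optimal basis is {muriate of potash, urea, ammonium sulfate}; bone meal, calcium nitrate drop out. Binding constraints: potassium (K₂O), nitrogen, sulfur.
So muriate of potash = 0.4839 kg, urea = 1.833 kg, ammonium sulfate = 0.8333 kg.
Objective = 0.35·0.4839 + 0.38·1.833 + 0.29·0.8333 = 1.1076.

$1.11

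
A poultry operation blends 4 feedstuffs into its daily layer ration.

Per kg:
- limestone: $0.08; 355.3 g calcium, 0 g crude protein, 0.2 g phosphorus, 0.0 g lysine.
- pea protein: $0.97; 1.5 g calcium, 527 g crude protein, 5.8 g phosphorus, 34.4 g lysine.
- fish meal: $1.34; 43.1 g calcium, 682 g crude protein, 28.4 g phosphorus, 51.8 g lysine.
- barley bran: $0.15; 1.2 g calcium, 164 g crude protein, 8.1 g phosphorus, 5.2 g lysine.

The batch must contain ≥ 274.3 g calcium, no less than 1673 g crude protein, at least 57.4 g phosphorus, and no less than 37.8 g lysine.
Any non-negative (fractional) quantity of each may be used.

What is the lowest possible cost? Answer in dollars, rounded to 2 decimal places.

$1.59

Let x1 = kg of limestone, x2 = kg of pea protein, x3 = kg of fish meal, x4 = kg of barley bran.
Minimize 0.08x1 + 0.97x2 + 1.34x3 + 0.15x4 subject to:
  355.3x1 + 1.5x2 + 43.1x3 + 1.2x4 ≥ 274.3   (calcium)
  527x2 + 682x3 + 164x4 ≥ 1673   (crude protein)
  0.2x1 + 5.8x2 + 28.4x3 + 8.1x4 ≥ 57.4   (phosphorus)
  34.4x2 + 51.8x3 + 5.2x4 ≥ 37.8   (lysine)
  x1, x2, x3, x4 ≥ 0.
At the optimum only limestone, barley bran are positive (pea protein, fish meal = 0). Binding constraints: calcium and crude protein.
So limestone = 0.7376 kg, barley bran = 10.2 kg.
Objective = 0.08·0.7376 + 0.15·10.2 = 1.5890.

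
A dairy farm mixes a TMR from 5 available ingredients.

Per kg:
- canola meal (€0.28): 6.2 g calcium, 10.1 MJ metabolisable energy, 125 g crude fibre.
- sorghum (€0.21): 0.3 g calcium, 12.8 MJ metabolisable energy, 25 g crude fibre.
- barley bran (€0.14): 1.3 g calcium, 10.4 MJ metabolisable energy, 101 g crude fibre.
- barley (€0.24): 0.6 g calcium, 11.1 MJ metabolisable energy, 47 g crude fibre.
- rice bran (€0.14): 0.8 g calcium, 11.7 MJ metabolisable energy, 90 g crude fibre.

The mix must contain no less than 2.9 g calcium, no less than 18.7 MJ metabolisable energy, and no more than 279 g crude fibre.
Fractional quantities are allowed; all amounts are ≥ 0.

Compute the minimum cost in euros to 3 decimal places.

€0.268

Set it up as a linear program. Let x1 = kg of canola meal, x2 = kg of sorghum, x3 = kg of barley bran, x4 = kg of barley, x5 = kg of rice bran.
Minimize 0.28x1 + 0.21x2 + 0.14x3 + 0.24x4 + 0.14x5 subject to:
  6.2x1 + 0.3x2 + 1.3x3 + 0.6x4 + 0.8x5 ≥ 2.9   (calcium)
  10.1x1 + 12.8x2 + 10.4x3 + 11.1x4 + 11.7x5 ≥ 18.7   (metabolisable energy)
  125x1 + 25x2 + 101x3 + 47x4 + 90x5 ≤ 279   (crude fibre)
  x1, x2, x3, x4, x5 ≥ 0.
At the optimum only canola meal, barley bran are positive (sorghum, barley, rice bran = 0). The calcium and metabolisable energy requirements are met with equality.
Optimal quantities: canola meal = 0.1139 kg, barley bran = 1.687 kg.
Total cost: 0.28·0.1139 + 0.14·1.687 = 0.26807.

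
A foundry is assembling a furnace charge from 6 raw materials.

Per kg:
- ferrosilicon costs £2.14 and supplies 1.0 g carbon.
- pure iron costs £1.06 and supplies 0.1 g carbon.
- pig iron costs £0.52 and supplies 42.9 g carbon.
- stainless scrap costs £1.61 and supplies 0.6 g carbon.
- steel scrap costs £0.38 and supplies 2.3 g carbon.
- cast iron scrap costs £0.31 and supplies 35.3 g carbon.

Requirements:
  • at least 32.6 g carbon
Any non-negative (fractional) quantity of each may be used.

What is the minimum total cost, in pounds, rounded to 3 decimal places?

This is a linear program. Let x1 = kg of ferrosilicon, x2 = kg of pure iron, x3 = kg of pig iron, x4 = kg of stainless scrap, x5 = kg of steel scrap, x6 = kg of cast iron scrap.
Minimize 2.14x1 + 1.06x2 + 0.52x3 + 1.61x4 + 0.38x5 + 0.31x6 s.t.:
  1x1 + 0.1x2 + 42.9x3 + 0.6x4 + 2.3x5 + 35.3x6 ≥ 32.6   (carbon)
  x1, x2, x3, x4, x5, x6 ≥ 0.
The minimum-cost mix takes nothing from ferrosilicon, pure iron, pig iron, stainless scrap, steel scrap — only cast iron scrap. There the carbon constraint is tight.
That vertex is x6 = 0.9235.
Cost = 0.31·0.9235 = 0.28629.

£0.286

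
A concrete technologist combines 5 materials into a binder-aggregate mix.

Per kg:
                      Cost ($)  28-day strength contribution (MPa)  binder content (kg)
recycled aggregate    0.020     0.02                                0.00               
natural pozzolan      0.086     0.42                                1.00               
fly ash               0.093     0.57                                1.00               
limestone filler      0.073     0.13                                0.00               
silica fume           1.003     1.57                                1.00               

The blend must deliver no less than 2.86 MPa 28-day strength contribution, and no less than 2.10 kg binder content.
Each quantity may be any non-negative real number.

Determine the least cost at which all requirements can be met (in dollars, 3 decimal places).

Set it up as a linear program. Let x1 = kg of recycled aggregate, x2 = kg of natural pozzolan, x3 = kg of fly ash, x4 = kg of limestone filler, x5 = kg of silica fume.
Minimize 0.02x1 + 0.086x2 + 0.093x3 + 0.073x4 + 1.003x5 subject to:
  0.02x1 + 0.42x2 + 0.57x3 + 0.13x4 + 1.57x5 ≥ 2.86   (28-day strength contribution)
  1x2 + 1x3 + 1x5 ≥ 2.1   (binder content)
  x1, x2, x3, x4, x5 ≥ 0.
At the optimum only fly ash is positive (recycled aggregate, natural pozzolan, limestone filler, silica fume = 0). The 28-day strength contribution requirement is met with equality.
That vertex is x3 = 5.018.
Cost = 0.093·5.018 = 0.46667.

$0.467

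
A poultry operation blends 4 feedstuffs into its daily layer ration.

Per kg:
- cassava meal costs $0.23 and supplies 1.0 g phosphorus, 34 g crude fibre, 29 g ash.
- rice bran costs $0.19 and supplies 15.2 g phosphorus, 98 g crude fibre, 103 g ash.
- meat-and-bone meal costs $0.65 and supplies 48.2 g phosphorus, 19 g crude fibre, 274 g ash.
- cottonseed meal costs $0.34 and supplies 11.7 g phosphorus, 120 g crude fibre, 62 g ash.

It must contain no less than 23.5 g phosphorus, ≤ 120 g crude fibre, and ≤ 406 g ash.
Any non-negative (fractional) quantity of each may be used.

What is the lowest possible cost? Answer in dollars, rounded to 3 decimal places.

$0.299

Treat it as an LP. Let x1 = kg of cassava meal, x2 = kg of rice bran, x3 = kg of meat-and-bone meal, x4 = kg of cottonseed meal.
min 0.23x1 + 0.19x2 + 0.65x3 + 0.34x4 subject to:
  1x1 + 15.2x2 + 48.2x3 + 11.7x4 ≥ 23.5   (phosphorus)
  34x1 + 98x2 + 19x3 + 120x4 ≤ 120   (crude fibre)
  29x1 + 103x2 + 274x3 + 62x4 ≤ 406   (ash)
  x1, x2, x3, x4 ≥ 0.
At the optimum only rice bran, meat-and-bone meal are positive (cassava meal, cottonseed meal = 0). Binding constraints: phosphorus and crude fibre.
That vertex is x2 = 1.204, x3 = 0.108.
Total cost: 0.19·1.204 + 0.65·0.108 = 0.29896.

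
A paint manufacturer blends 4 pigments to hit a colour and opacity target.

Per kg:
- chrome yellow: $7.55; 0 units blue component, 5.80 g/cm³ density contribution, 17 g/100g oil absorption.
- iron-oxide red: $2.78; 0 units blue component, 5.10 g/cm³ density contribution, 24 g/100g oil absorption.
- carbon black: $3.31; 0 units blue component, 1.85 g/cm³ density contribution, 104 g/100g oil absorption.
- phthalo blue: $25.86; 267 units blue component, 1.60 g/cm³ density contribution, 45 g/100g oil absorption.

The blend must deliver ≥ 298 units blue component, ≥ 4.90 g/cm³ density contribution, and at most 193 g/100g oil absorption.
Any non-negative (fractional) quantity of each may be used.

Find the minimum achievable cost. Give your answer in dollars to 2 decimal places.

$30.56

Treat it as an LP. Let x1 = kg of chrome yellow, x2 = kg of iron-oxide red, x3 = kg of carbon black, x4 = kg of phthalo blue.
Minimise 7.55x1 + 2.78x2 + 3.31x3 + 25.86x4 subject to:
  267x4 ≥ 298   (blue component)
  5.8x1 + 5.1x2 + 1.85x3 + 1.6x4 ≥ 4.9   (density contribution)
  17x1 + 24x2 + 104x3 + 45x4 ≤ 193   (oil absorption)
  x1, x2, x3, x4 ≥ 0.
The minimum-cost mix takes nothing from chrome yellow, carbon black — only iron-oxide red, phthalo blue. The blue component and density contribution requirements are met with equality.
So iron-oxide red = 0.6106 kg, phthalo blue = 1.116 kg.
Hence cost = 2.78·0.6106 + 25.86·1.116 = $30.5572.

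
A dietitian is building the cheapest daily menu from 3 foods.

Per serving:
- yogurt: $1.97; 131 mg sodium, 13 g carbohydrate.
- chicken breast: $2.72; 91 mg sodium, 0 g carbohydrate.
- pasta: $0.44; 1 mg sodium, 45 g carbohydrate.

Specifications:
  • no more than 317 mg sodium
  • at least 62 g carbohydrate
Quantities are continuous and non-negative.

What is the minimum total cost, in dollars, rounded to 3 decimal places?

Let x1 = servings of yogurt, x2 = servings of chicken breast, x3 = servings of pasta.
Minimize 1.97x1 + 2.72x2 + 0.44x3 s.t.:
  131x1 + 91x2 + 1x3 ≤ 317   (sodium)
  13x1 + 45x3 ≥ 62   (carbohydrate)
  x1, x2, x3 ≥ 0.
At the optimum only pasta is positive (yogurt, chicken breast = 0). Binding constraint: carbohydrate.
That vertex is x3 = 1.378.
Hence cost = 0.44·1.378 = $0.60632.

$0.606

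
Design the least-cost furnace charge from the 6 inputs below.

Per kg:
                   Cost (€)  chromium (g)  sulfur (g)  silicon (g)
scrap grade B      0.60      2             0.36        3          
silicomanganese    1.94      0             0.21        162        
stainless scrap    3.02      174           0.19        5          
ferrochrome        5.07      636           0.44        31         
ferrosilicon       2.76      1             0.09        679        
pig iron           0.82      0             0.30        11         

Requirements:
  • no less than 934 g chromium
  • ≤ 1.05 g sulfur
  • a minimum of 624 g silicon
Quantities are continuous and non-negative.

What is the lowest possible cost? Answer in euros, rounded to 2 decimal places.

Let x1 = kg of scrap grade B, x2 = kg of silicomanganese, x3 = kg of stainless scrap, x4 = kg of ferrochrome, x5 = kg of ferrosilicon, x6 = kg of pig iron.
Minimize 0.6x1 + 1.94x2 + 3.02x3 + 5.07x4 + 2.76x5 + 0.82x6 with:
  2x1 + 174x3 + 636x4 + 1x5 ≥ 934   (chromium)
  0.36x1 + 0.21x2 + 0.19x3 + 0.44x4 + 0.09x5 + 0.3x6 ≤ 1.05   (sulfur)
  3x1 + 162x2 + 5x3 + 31x4 + 679x5 + 11x6 ≥ 624   (silicon)
  x1, x2, x3, x4, x5, x6 ≥ 0.
The optimal basis is {ferrochrome, ferrosilicon}; scrap grade B, silicomanganese, stainless scrap, pig iron drop out. There the chromium and silicon constraints are tight.
That vertex is x4 = 1.467, x5 = 0.852.
Hence cost = 5.07·1.467 + 2.76·0.852 = €9.7892.

€9.79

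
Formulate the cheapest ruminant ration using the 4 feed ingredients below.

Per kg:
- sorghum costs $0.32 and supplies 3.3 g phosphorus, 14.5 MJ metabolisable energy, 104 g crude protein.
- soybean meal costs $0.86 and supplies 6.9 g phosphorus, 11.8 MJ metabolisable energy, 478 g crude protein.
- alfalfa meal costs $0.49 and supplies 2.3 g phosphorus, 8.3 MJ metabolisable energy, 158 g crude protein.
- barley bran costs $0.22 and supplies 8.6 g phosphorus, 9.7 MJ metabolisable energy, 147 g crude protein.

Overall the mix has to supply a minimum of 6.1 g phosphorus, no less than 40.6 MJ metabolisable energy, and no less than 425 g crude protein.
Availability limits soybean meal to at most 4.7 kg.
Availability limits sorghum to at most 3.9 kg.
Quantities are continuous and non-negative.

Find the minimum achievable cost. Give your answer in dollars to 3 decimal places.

$0.906

This is a linear program. Let x1 = kg of sorghum, x2 = kg of soybean meal, x3 = kg of alfalfa meal, x4 = kg of barley bran.
Minimise 0.32x1 + 0.86x2 + 0.49x3 + 0.22x4 s.t.:
  3.3x1 + 6.9x2 + 2.3x3 + 8.6x4 ≥ 6.1   (phosphorus)
  14.5x1 + 11.8x2 + 8.3x3 + 9.7x4 ≥ 40.6   (metabolisable energy)
  104x1 + 478x2 + 158x3 + 147x4 ≥ 425   (crude protein)
  x2 ≤ 4.7
  x1 ≤ 3.9
  x1, x2, x3, x4 ≥ 0.
The cheapest feasible vertex uses only sorghum, barley bran; soybean meal, alfalfa meal are not used. The metabolisable energy and crude protein requirements are met with equality.
So sorghum = 1.644 kg, barley bran = 1.728 kg.
Cost = 0.32·1.644 + 0.22·1.728 = 0.90624.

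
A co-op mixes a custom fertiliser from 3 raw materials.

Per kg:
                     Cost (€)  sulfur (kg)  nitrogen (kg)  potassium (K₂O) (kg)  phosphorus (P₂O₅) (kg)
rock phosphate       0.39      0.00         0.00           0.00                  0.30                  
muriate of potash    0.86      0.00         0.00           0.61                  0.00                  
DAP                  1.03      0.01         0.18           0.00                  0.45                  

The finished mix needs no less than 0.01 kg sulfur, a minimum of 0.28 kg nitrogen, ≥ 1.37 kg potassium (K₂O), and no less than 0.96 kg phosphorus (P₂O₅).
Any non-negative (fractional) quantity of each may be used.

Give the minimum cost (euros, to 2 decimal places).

Let x1 = kg of rock phosphate, x2 = kg of muriate of potash, x3 = kg of DAP.
Minimise 0.39x1 + 0.86x2 + 1.03x3 s.t.:
  0.01x3 ≥ 0.01   (sulfur)
  0.18x3 ≥ 0.28   (nitrogen)
  0.61x2 ≥ 1.37   (potassium (K₂O))
  0.3x1 + 0.45x3 ≥ 0.96   (phosphorus (P₂O₅))
  x1, x2, x3 ≥ 0.
The optimal mix uses every input. Binding constraints: nitrogen, potassium (K₂O), phosphorus (P₂O₅).
So rock phosphate = 0.8667 kg, muriate of potash = 2.246 kg, DAP = 1.556 kg.
Objective = 0.39·0.8667 + 0.86·2.246 + 1.03·1.556 = 3.8723.

€3.87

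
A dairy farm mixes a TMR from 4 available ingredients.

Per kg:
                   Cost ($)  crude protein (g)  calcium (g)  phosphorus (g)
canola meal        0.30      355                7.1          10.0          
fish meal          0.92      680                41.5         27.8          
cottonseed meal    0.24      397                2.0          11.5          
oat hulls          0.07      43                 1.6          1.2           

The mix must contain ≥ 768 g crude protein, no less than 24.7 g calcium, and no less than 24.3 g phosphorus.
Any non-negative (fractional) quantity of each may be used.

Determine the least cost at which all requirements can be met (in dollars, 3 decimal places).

$0.743

Treat it as an LP. Let x1 = kg of canola meal, x2 = kg of fish meal, x3 = kg of cottonseed meal, x4 = kg of oat hulls.
Minimise 0.3x1 + 0.92x2 + 0.24x3 + 0.07x4 with:
  355x1 + 680x2 + 397x3 + 43x4 ≥ 768   (crude protein)
  7.1x1 + 41.5x2 + 2x3 + 1.6x4 ≥ 24.7   (calcium)
  10x1 + 27.8x2 + 11.5x3 + 1.2x4 ≥ 24.3   (phosphorus)
  x1, x2, x3, x4 ≥ 0.
The minimum-cost mix takes nothing from canola meal, oat hulls — only fish meal, cottonseed meal. There the crude protein and calcium constraints are tight.
That vertex is x2 = 0.5471, x3 = 0.9974.
Objective = 0.92·0.5471 + 0.24·0.9974 = 0.74271.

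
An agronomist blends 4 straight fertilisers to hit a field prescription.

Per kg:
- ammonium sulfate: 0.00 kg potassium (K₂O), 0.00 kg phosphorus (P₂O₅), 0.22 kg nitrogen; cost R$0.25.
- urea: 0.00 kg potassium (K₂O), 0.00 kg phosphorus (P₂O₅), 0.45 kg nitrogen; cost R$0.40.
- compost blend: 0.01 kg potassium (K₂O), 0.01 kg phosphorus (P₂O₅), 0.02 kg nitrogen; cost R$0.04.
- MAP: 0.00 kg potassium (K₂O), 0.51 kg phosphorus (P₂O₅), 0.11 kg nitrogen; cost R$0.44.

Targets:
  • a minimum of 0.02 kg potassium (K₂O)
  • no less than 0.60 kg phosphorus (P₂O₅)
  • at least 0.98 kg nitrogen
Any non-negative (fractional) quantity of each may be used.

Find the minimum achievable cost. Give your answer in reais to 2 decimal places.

Let x1 = kg of ammonium sulfate, x2 = kg of urea, x3 = kg of compost blend, x4 = kg of MAP.
Minimize 0.25x1 + 0.4x2 + 0.04x3 + 0.44x4 subject to:
  0.01x3 ≥ 0.02   (potassium (K₂O))
  0.01x3 + 0.51x4 ≥ 0.6   (phosphorus (P₂O₅))
  0.22x1 + 0.45x2 + 0.02x3 + 0.11x4 ≥ 0.98   (nitrogen)
  x1, x2, x3, x4 ≥ 0.
The cheapest feasible vertex uses only urea, compost blend, MAP; ammonium sulfate is not used. There the potassium (K₂O), phosphorus (P₂O₅), nitrogen constraints are tight.
Solving gives x2 = 1.811, x3 = 2, x4 = 1.137.
Hence cost = 0.4·1.811 + 0.04·2 + 0.44·1.137 = R$1.3047.

R$1.30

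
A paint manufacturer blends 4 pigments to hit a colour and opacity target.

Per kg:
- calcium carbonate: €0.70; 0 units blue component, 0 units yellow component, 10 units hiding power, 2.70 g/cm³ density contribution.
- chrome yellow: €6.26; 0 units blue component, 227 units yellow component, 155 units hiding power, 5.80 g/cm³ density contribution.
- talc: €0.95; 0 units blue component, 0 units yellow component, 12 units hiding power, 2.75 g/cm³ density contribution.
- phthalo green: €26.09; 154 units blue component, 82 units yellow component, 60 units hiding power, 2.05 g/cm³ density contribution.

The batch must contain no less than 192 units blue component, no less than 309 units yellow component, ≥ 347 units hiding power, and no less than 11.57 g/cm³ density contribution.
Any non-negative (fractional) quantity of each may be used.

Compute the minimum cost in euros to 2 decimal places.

€43.52

Let x1 = kg of calcium carbonate, x2 = kg of chrome yellow, x3 = kg of talc, x4 = kg of phthalo green.
Minimize 0.7x1 + 6.26x2 + 0.95x3 + 26.09x4 with:
  154x4 ≥ 192   (blue component)
  227x2 + 82x4 ≥ 309   (yellow component)
  10x1 + 155x2 + 12x3 + 60x4 ≥ 347   (hiding power)
  2.7x1 + 5.8x2 + 2.75x3 + 2.05x4 ≥ 11.57   (density contribution)
  x1, x2, x3, x4 ≥ 0.
The optimal basis is {chrome yellow, phthalo green}; calcium carbonate, talc drop out. The blue component and hiding power requirements are met with equality.
So chrome yellow = 1.7561 kg, phthalo green = 1.2468 kg.
Cost = 6.26·1.7561 + 26.09·1.2468 = 43.5222.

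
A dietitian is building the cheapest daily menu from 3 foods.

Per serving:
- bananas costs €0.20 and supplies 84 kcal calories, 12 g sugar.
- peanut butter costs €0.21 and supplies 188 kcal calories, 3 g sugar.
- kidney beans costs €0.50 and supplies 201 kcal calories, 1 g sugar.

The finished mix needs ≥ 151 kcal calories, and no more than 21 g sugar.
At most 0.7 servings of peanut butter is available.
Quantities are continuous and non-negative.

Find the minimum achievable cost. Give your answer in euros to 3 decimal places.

€0.193

Treat it as an LP. Let x1 = servings of bananas, x2 = servings of peanut butter, x3 = servings of kidney beans.
min 0.2x1 + 0.21x2 + 0.5x3 with:
  84x1 + 188x2 + 201x3 ≥ 151   (calories)
  12x1 + 3x2 + 1x3 ≤ 21   (sugar)
  x2 ≤ 0.7
  x1, x2, x3 ≥ 0.
The minimum-cost mix takes nothing from kidney beans — only bananas, peanut butter. The calories and the peanut butter cap requirements are met with equality.
That vertex is x1 = 0.231, x2 = 0.7.
Objective = 0.2·0.231 + 0.21·0.7 = 0.19320.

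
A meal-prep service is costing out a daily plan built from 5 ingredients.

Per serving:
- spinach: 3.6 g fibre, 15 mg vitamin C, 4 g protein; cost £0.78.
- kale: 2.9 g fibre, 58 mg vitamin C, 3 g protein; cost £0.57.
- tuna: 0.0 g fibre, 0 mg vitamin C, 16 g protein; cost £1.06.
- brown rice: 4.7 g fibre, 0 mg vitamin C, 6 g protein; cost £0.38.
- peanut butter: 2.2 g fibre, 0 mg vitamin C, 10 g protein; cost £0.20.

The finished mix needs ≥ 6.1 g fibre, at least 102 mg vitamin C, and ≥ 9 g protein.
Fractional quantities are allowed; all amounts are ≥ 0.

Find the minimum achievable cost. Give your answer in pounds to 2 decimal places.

£1.09

Let x1 = servings of spinach, x2 = servings of kale, x3 = servings of tuna, x4 = servings of brown rice, x5 = servings of peanut butter.
min 0.78x1 + 0.57x2 + 1.06x3 + 0.38x4 + 0.2x5 subject to:
  3.6x1 + 2.9x2 + 4.7x4 + 2.2x5 ≥ 6.1   (fibre)
  15x1 + 58x2 ≥ 102   (vitamin C)
  4x1 + 3x2 + 16x3 + 6x4 + 10x5 ≥ 9   (protein)
  x1, x2, x3, x4, x5 ≥ 0.
The cheapest feasible vertex uses only kale, brown rice, peanut butter; spinach, tuna are not used. There the fibre, vitamin C, protein constraints are tight.
Optimal quantities: kale = 1.759 servings, brown rice = 0.05346 servings, peanut butter = 0.3403 servings.
Objective = 0.57·1.759 + 0.38·0.05346 + 0.2·0.3403 = 1.0910.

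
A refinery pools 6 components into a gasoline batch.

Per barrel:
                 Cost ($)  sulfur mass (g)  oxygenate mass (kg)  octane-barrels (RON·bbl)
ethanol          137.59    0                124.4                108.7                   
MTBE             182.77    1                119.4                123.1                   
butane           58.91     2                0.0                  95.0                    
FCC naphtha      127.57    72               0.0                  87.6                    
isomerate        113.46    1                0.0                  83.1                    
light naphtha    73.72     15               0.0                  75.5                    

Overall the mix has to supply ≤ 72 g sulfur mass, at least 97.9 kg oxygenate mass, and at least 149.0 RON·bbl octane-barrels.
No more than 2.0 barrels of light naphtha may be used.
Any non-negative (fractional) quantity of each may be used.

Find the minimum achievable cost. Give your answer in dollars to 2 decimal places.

Set it up as a linear program. Let x1 = barrels of ethanol, x2 = barrels of MTBE, x3 = barrels of butane, x4 = barrels of FCC naphtha, x5 = barrels of isomerate, x6 = barrels of light naphtha.
Minimise 137.59x1 + 182.77x2 + 58.91x3 + 127.57x4 + 113.46x5 + 73.72x6 subject to:
  1x2 + 2x3 + 72x4 + 1x5 + 15x6 ≤ 72   (sulfur mass)
  124.4x1 + 119.4x2 ≥ 97.9   (oxygenate mass)
  108.7x1 + 123.1x2 + 95x3 + 87.6x4 + 83.1x5 + 75.5x6 ≥ 149   (octane-barrels)
  x6 ≤ 2
  x1, x2, x3, x4, x5, x6 ≥ 0.
The cheapest feasible vertex uses only ethanol, butane; MTBE, FCC naphtha, isomerate, light naphtha are not used. There the oxygenate mass and octane-barrels constraints are tight.
That vertex is x1 = 0.78698, x3 = 0.66795.
Objective = 137.59·0.78698 + 58.91·0.66795 = 147.6295.

$147.63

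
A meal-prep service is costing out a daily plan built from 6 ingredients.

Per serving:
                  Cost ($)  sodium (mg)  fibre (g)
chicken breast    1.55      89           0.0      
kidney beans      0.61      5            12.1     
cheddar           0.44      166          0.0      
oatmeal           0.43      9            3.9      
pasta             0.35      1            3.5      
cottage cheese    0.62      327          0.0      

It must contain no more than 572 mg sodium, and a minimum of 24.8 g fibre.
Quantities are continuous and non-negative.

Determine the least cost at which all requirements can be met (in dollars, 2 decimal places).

Set it up as a linear program. Let x1 = servings of chicken breast, x2 = servings of kidney beans, x3 = servings of cheddar, x4 = servings of oatmeal, x5 = servings of pasta, x6 = servings of cottage cheese.
Minimize 1.55x1 + 0.61x2 + 0.44x3 + 0.43x4 + 0.35x5 + 0.62x6 with:
  89x1 + 5x2 + 166x3 + 9x4 + 1x5 + 327x6 ≤ 572   (sodium)
  12.1x2 + 3.9x4 + 3.5x5 ≥ 24.8   (fibre)
  x1, x2, x3, x4, x5, x6 ≥ 0.
The optimal basis is {kidney beans}; chicken breast, cheddar, oatmeal, pasta, cottage cheese drop out. The fibre requirement is met with equality.
So kidney beans = 2.05 servings.
Cost = 0.61·2.05 = 1.2505.

$1.25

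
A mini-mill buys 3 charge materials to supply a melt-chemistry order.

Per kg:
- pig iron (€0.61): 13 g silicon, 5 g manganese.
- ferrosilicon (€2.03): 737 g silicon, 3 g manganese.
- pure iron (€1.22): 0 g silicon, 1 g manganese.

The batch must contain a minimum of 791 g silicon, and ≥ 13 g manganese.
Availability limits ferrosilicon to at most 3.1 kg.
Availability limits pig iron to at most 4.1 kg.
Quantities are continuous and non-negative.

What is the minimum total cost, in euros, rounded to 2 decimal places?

€3.31

Let x1 = kg of pig iron, x2 = kg of ferrosilicon, x3 = kg of pure iron.
Minimize 0.61x1 + 2.03x2 + 1.22x3 with:
  13x1 + 737x2 ≥ 791   (silicon)
  5x1 + 3x2 + 1x3 ≥ 13   (manganese)
  x2 ≤ 3.1
  x1 ≤ 4.1
  x1, x2, x3 ≥ 0.
The optimal basis is {pig iron, ferrosilicon}; pure iron drops out. Binding constraints: silicon and manganese.
Optimal quantities: pig iron = 1.977 kg, ferrosilicon = 1.038 kg.
Cost = 0.61·1.977 + 2.03·1.038 = 3.3131.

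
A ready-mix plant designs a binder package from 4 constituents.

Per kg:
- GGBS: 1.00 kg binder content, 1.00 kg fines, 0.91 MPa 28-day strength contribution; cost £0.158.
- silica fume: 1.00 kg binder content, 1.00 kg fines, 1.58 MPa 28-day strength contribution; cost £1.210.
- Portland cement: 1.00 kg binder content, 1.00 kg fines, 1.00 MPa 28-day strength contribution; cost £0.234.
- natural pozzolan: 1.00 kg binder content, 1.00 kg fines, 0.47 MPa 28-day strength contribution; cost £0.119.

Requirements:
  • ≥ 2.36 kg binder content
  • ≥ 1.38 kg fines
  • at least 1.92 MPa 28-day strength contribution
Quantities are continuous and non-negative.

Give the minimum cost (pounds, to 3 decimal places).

£0.353

Let x1 = kg of GGBS, x2 = kg of silica fume, x3 = kg of Portland cement, x4 = kg of natural pozzolan.
min 0.158x1 + 1.21x2 + 0.234x3 + 0.119x4 subject to:
  1x1 + 1x2 + 1x3 + 1x4 ≥ 2.36   (binder content)
  1x1 + 1x2 + 1x3 + 1x4 ≥ 1.38   (fines)
  0.91x1 + 1.58x2 + 1x3 + 0.47x4 ≥ 1.92   (28-day strength contribution)
  x1, x2, x3, x4 ≥ 0.
At the optimum only GGBS, natural pozzolan are positive (silica fume, Portland cement = 0). The binder content and 28-day strength contribution requirements are met with equality.
Optimal quantities: GGBS = 1.843 kg, natural pozzolan = 0.5173 kg.
Cost = 0.158·1.843 + 0.119·0.5173 = 0.35275.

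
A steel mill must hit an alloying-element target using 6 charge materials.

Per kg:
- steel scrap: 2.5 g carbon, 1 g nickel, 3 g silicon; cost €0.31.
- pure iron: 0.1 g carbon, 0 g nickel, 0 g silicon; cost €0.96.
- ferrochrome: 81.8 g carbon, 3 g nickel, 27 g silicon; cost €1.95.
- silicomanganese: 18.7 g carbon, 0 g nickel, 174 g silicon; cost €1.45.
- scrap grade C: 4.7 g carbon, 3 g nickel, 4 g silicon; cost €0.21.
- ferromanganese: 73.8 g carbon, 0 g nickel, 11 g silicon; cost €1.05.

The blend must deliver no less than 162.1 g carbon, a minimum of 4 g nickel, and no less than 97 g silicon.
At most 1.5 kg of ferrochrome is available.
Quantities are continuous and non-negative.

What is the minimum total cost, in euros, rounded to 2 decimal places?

Let x1 = kg of steel scrap, x2 = kg of pure iron, x3 = kg of ferrochrome, x4 = kg of silicomanganese, x5 = kg of scrap grade C, x6 = kg of ferromanganese.
Minimise 0.31x1 + 0.96x2 + 1.95x3 + 1.45x4 + 0.21x5 + 1.05x6 with:
  2.5x1 + 0.1x2 + 81.8x3 + 18.7x4 + 4.7x5 + 73.8x6 ≥ 162.1   (carbon)
  1x1 + 3x3 + 3x5 ≥ 4   (nickel)
  3x1 + 27x3 + 174x4 + 4x5 + 11x6 ≥ 97   (silicon)
  x3 ≤ 1.5
  x1, x2, x3, x4, x5, x6 ≥ 0.
The cheapest feasible vertex uses only silicomanganese, scrap grade C, ferromanganese; steel scrap, pure iron, ferrochrome are not used. There the carbon, nickel, silicon constraints are tight.
Solving gives x4 = 0.3997, x5 = 1.333, x6 = 2.01.
Hence cost = 1.45·0.3997 + 0.21·1.333 + 1.05·2.01 = €2.9700.

€2.97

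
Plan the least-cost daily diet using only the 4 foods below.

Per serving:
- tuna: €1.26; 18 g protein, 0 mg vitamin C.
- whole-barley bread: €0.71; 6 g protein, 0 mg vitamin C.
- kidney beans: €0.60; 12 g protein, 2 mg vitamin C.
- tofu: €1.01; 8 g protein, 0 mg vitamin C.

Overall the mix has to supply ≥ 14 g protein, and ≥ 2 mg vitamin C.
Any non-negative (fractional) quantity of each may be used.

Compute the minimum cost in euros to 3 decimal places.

€0.700

Let x1 = servings of tuna, x2 = servings of whole-barley bread, x3 = servings of kidney beans, x4 = servings of tofu.
Minimize 1.26x1 + 0.71x2 + 0.6x3 + 1.01x4 subject to:
  18x1 + 6x2 + 12x3 + 8x4 ≥ 14   (protein)
  2x3 ≥ 2   (vitamin C)
  x1, x2, x3, x4 ≥ 0.
At the optimum only kidney beans is positive (tuna, whole-barley bread, tofu = 0). Binding constraint: protein.
Optimal quantities: kidney beans = 1.167 servings.
Total cost: 0.6·1.167 = 0.70020.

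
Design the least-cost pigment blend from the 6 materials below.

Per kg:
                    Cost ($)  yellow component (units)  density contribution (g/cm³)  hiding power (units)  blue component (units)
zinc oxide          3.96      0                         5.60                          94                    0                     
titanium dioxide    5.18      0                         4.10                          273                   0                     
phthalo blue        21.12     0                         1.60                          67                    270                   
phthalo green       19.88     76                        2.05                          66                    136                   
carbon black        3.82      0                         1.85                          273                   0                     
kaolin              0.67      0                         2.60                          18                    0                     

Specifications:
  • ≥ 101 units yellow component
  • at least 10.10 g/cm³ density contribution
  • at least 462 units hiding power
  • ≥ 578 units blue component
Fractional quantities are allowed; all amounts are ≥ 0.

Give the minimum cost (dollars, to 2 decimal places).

Let x1 = kg of zinc oxide, x2 = kg of titanium dioxide, x3 = kg of phthalo blue, x4 = kg of phthalo green, x5 = kg of carbon black, x6 = kg of kaolin.
Minimise 3.96x1 + 5.18x2 + 21.12x3 + 19.88x4 + 3.82x5 + 0.67x6 subject to:
  76x4 ≥ 101   (yellow component)
  5.6x1 + 4.1x2 + 1.6x3 + 2.05x4 + 1.85x5 + 2.6x6 ≥ 10.1   (density contribution)
  94x1 + 273x2 + 67x3 + 66x4 + 273x5 + 18x6 ≥ 462   (hiding power)
  270x3 + 136x4 ≥ 578   (blue component)
  x1, x2, x3, x4, x5, x6 ≥ 0.
At the optimum only phthalo blue, phthalo green, carbon black, kaolin are positive (zinc oxide, titanium dioxide = 0). There the yellow component, density contribution, hiding power, blue component constraints are tight.
That vertex is x3 = 1.471, x4 = 1.329, x5 = 0.926, x6 = 1.272.
Objective = 21.12·1.471 + 19.88·1.329 + 3.82·0.926 + 0.67·1.272 = 61.8776.

$61.88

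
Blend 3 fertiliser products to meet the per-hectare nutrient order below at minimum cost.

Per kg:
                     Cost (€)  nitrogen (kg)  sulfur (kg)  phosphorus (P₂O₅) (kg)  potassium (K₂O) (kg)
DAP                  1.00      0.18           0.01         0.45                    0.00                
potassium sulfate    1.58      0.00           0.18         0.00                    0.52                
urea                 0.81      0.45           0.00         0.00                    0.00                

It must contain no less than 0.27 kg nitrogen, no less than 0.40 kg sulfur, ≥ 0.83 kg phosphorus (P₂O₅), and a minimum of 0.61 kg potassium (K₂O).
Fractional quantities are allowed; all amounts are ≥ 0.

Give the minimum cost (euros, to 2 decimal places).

Let x1 = kg of DAP, x2 = kg of potassium sulfate, x3 = kg of urea.
Minimize 1x1 + 1.58x2 + 0.81x3 with:
  0.18x1 + 0.45x3 ≥ 0.27   (nitrogen)
  0.01x1 + 0.18x2 ≥ 0.4   (sulfur)
  0.45x1 ≥ 0.83   (phosphorus (P₂O₅))
  0.52x2 ≥ 0.61   (potassium (K₂O))
  x1, x2, x3 ≥ 0.
The minimum-cost mix takes nothing from urea — only DAP, potassium sulfate. There the sulfur and phosphorus (P₂O₅) constraints are tight.
That vertex is x1 = 1.844, x2 = 2.12.
Hence cost = 1·1.844 + 1.58·2.12 = €5.1936.

€5.19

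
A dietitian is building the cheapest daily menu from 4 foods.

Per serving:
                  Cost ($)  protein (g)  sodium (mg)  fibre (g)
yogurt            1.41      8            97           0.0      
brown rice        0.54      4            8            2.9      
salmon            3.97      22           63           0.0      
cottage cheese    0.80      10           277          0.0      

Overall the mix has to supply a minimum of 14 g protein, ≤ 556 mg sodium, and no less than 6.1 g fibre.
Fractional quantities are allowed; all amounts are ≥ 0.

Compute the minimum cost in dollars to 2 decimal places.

$1.58

This is a linear program. Let x1 = servings of yogurt, x2 = servings of brown rice, x3 = servings of salmon, x4 = servings of cottage cheese.
Minimise 1.41x1 + 0.54x2 + 3.97x3 + 0.8x4 with:
  8x1 + 4x2 + 22x3 + 10x4 ≥ 14   (protein)
  97x1 + 8x2 + 63x3 + 277x4 ≤ 556   (sodium)
  2.9x2 ≥ 6.1   (fibre)
  x1, x2, x3, x4 ≥ 0.
The minimum-cost mix takes nothing from yogurt, salmon — only brown rice, cottage cheese. The protein and fibre requirements are met with equality.
So brown rice = 2.103 servings, cottage cheese = 0.5586 servings.
Objective = 0.54·2.103 + 0.8·0.5586 = 1.5825.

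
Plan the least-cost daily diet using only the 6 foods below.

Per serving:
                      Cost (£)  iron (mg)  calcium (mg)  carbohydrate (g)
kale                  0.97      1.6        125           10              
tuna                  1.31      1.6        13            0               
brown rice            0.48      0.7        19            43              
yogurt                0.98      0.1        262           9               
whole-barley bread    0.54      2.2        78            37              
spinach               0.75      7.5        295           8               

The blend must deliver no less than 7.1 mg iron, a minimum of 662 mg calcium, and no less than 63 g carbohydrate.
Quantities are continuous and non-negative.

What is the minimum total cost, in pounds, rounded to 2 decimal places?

Treat it as an LP. Let x1 = servings of kale, x2 = servings of tuna, x3 = servings of brown rice, x4 = servings of yogurt, x5 = servings of whole-barley bread, x6 = servings of spinach.
Minimize 0.97x1 + 1.31x2 + 0.48x3 + 0.98x4 + 0.54x5 + 0.75x6 with:
  1.6x1 + 1.6x2 + 0.7x3 + 0.1x4 + 2.2x5 + 7.5x6 ≥ 7.1   (iron)
  125x1 + 13x2 + 19x3 + 262x4 + 78x5 + 295x6 ≥ 662   (calcium)
  10x1 + 43x3 + 9x4 + 37x5 + 8x6 ≥ 63   (carbohydrate)
  x1, x2, x3, x4, x5, x6 ≥ 0.
The optimal basis is {whole-barley bread, spinach}; kale, tuna, brown rice, yogurt drop out. Binding constraints: calcium and carbohydrate.
Optimal quantities: whole-barley bread = 1.291 servings, spinach = 1.903 servings.
Hence cost = 0.54·1.291 + 0.75·1.903 = £2.1244.

£2.12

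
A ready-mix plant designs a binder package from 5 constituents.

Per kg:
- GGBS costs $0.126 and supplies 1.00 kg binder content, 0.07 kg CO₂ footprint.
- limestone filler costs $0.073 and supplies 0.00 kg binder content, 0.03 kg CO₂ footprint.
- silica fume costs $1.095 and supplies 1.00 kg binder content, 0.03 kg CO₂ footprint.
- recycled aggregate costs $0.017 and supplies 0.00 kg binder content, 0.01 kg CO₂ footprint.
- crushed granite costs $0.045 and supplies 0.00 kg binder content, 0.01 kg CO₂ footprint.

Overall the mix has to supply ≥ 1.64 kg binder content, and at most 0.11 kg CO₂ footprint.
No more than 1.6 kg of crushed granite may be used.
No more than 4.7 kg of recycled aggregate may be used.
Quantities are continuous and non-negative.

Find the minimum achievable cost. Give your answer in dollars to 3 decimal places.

Let x1 = kg of GGBS, x2 = kg of limestone filler, x3 = kg of silica fume, x4 = kg of recycled aggregate, x5 = kg of crushed granite.
Minimise 0.126x1 + 0.073x2 + 1.095x3 + 0.017x4 + 0.045x5 subject to:
  1x1 + 1x3 ≥ 1.64   (binder content)
  0.07x1 + 0.03x2 + 0.03x3 + 0.01x4 + 0.01x5 ≤ 0.11   (CO₂ footprint)
  x5 ≤ 1.6
  x4 ≤ 4.7
  x1, x2, x3, x4, x5 ≥ 0.
The cheapest feasible vertex uses only GGBS, silica fume; limestone filler, recycled aggregate, crushed granite are not used. There the binder content and CO₂ footprint constraints are tight.
Solving gives x1 = 1.52, x3 = 0.12.
Hence cost = 0.126·1.52 + 1.095·0.12 = $0.32292.

$0.323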